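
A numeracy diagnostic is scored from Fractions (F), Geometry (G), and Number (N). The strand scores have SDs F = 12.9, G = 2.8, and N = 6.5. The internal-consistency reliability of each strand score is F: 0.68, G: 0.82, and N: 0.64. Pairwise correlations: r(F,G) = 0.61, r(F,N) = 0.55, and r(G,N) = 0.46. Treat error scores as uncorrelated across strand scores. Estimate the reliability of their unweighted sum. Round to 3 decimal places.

0.811

Var(F+G+N) = 12.9² + 2.8² + 6.5² + 2·[12.9·2.8·0.61 + 12.9·6.5·0.55 + 2.8·6.5·0.46] = 216.5 + 153.045 = 369.545.
Under uncorrelated errors the observed covariances equal the true-score covariances, so only the own-variance terms attenuate.
True-score variance = [12.9²·0.68 + 2.8²·0.82 + 6.5²·0.64] + 153.045 = 146.628 + 153.045 = 299.673.
Reliability = 299.673 / 369.545 = 0.811.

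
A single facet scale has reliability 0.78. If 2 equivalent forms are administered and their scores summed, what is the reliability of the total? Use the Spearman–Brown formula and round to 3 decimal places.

ρ_k = kρ / (1 + (k−1)ρ) = 2·0.78 / (1 + 1·0.78) = 1.560 / 1.780 = 0.876.

0.876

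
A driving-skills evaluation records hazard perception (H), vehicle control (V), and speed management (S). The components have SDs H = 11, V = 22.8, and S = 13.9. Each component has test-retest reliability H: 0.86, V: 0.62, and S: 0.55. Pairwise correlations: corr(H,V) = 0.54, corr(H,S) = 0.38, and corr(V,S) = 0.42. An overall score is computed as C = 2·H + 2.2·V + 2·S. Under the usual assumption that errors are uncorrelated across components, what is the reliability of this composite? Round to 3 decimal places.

0.792

Var(C) = 2²·11² + 2.2²·22.8² + 2²·13.9² + 2·[4.4·11·22.8·0.54 + 4·11·13.9·0.38 + 4.4·22.8·13.9·0.42] = 3772.87 + 2827.95 = 6600.82.
With uncorrelated errors the cross-covariances are all true-score covariance, so they carry over unchanged; only the diagonal terms shrink to ρᵢσᵢ².
True-score variance = [2²·11²·0.86 + 2.2²·22.8²·0.62 + 2²·13.9²·0.55] + 2827.95 = 2401.24 + 2827.95 = 5229.19.
Reliability = 5229.19 / 6600.82 = 0.792.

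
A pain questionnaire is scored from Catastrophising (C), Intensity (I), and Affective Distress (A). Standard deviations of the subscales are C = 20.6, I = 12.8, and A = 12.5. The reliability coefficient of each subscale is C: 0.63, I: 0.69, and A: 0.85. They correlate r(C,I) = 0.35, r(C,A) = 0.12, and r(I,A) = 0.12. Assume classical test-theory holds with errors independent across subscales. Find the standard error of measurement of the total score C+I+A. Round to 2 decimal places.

15.21

Var(total) = 744.45 + 284.776 = 1029.23.
True-score variance = 513.209 + 284.776 = 797.985, so reliability = 0.7753.
Error variance = 1029.23 − 797.985 = 231.241; SEM = √231.241 = 15.21.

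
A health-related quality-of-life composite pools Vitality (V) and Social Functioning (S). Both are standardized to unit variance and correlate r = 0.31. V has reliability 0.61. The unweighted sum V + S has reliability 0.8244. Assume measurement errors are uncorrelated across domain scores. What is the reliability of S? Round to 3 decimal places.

0.930

Var(V+S) = 2 + 2·0.31 = 2.620.
True-score variance = ρ_V + ρ_S + 2·0.31, so 0.8244 = (0.61 + ρ_S + 0.62) / 2.620.
ρ_S = 0.8244·2.620 − 0.61 − 0.62 = 0.930.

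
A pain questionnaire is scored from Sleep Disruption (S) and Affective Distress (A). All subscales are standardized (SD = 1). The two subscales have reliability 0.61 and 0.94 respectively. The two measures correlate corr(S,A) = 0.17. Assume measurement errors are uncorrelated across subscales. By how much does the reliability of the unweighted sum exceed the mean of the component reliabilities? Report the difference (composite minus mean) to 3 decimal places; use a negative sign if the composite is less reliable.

Var(sum) = 2 + 0.34 = 2.34; true-score variance = 1.55 + 0.34 = 1.89; composite reliability = 0.8077.
Mean component reliability = 0.7750.
Difference = 0.8077 − 0.7750 = 0.033.

0.033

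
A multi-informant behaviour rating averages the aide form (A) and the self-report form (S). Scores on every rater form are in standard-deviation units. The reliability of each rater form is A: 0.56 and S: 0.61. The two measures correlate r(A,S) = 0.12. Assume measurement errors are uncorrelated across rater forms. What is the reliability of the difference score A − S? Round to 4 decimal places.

0.5284

Var(A−S) = 1 + 1 − 2·0.12 = 2 − 0.24 = 1.76.
Under uncorrelated errors the observed covariances equal the true-score covariances, so only the own-variance terms attenuate.
True-score variance = [0.56 + 0.61] − 0.24 = 1.17 − 0.24 = 0.93.
Reliability = 0.93 / 1.76 = 0.5284.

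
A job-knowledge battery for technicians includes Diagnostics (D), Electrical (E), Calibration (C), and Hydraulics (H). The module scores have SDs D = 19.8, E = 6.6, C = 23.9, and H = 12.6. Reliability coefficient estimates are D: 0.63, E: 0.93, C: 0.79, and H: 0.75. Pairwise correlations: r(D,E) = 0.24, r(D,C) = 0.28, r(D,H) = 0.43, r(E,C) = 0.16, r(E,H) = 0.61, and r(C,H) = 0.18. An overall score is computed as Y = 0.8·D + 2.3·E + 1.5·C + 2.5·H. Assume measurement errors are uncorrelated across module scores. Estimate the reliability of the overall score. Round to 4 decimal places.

Var(Y) = 0.8²·19.8² + 2.3²·6.6² + 1.5²·23.9² + 2.5²·12.6² + 2·[1.84·19.8·6.6·0.24 + 1.2·19.8·23.9·0.28 + 2·19.8·12.6·0.43 + 3.45·6.6·23.9·0.16 + 5.75·6.6·12.6·0.61 + 3.75·23.9·12.6·0.18] = 2758.81 + 2026.58 = 4785.39.
Under uncorrelated errors the observed covariances equal the true-score covariances, so only the own-variance terms attenuate.
True-score variance = [0.8²·19.8²·0.63 + 2.3²·6.6²·0.93 + 1.5²·23.9²·0.79 + 2.5²·12.6²·0.75] + 2026.58 = 2131.89 + 2026.58 = 4158.46.
Reliability = 4158.46 / 4785.39 = 0.8690.

0.8690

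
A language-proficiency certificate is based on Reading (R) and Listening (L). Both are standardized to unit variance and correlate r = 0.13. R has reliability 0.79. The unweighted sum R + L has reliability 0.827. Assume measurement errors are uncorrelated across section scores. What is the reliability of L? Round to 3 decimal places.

0.819

Var(R+L) = 2 + 2·0.13 = 2.260.
True-score variance = ρ_R + ρ_L + 2·0.13, so 0.827 = (0.79 + ρ_L + 0.26) / 2.260.
ρ_L = 0.827·2.260 − 0.79 − 0.26 = 0.819.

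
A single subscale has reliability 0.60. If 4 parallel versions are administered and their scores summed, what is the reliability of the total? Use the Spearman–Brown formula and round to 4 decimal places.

ρ_k = kρ / (1 + (k−1)ρ) = 4·0.60 / (1 + 3·0.60) = 2.400 / 2.800 = 0.8571.

0.8571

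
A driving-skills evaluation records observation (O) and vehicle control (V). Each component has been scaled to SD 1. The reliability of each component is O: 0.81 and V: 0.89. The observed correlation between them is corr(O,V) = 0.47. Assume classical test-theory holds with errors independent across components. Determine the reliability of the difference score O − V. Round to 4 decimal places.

0.7170

Var(O−V) = 1 + 1 − 2·0.47 = 2 − 0.94 = 1.06.
Because errors are independent across components, Cov(Tᵢ,Tⱼ) = Cov(Xᵢ,Xⱼ); the off-diagonal part of the true-score variance is the same as above.
True-score variance = [0.81 + 0.89] − 0.94 = 1.7 − 0.94 = 0.76.
Reliability = 0.76 / 1.06 = 0.7170.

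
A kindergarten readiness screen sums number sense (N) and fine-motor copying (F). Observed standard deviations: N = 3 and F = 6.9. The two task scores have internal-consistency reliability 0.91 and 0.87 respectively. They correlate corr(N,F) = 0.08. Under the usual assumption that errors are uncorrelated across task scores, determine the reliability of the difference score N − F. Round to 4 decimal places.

0.8687

Var(N−F) = 3² + 6.9² − 2·3·6.9·0.08 = 56.61 − 3.312 = 53.298.
Under uncorrelated errors the observed covariances equal the true-score covariances, so only the own-variance terms attenuate.
True-score variance = [3²·0.91 + 6.9²·0.87] − 3.312 = 49.6107 − 3.312 = 46.2987.
Reliability = 46.2987 / 53.298 = 0.8687.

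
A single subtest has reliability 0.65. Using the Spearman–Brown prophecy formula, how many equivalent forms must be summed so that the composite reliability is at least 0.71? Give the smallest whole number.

2

k ≥ ρ*(1−ρ₁)/(ρ₁(1−ρ*)) = 0.71·0.35 / (0.65·0.29) = 1.318.
Smallest integer k = 2.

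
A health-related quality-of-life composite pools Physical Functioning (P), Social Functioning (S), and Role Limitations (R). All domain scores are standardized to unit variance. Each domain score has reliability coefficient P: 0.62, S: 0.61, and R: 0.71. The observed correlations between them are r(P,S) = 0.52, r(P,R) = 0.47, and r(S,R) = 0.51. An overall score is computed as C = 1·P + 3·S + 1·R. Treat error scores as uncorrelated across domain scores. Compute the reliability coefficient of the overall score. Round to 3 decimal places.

Var(C) = 1 + 3² + 1 + 2·[3·0.52 + 0.47 + 3·0.51] = 11 + 7.12 = 18.12.
Under uncorrelated errors the observed covariances equal the true-score covariances, so only the own-variance terms attenuate.
True-score variance = [0.62 + 3²·0.61 + 0.71] + 7.12 = 6.82 + 7.12 = 13.94.
Reliability = 13.94 / 18.12 = 0.769.

0.769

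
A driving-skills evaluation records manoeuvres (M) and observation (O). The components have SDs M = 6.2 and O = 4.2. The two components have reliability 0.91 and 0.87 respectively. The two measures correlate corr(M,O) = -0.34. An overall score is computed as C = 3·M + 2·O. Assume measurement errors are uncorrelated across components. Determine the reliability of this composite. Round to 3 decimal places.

0.870

Var(C) = 3²·6.2² + 2²·4.2² + 2·[6·6.2·4.2·(-0.34)] = 416.52 − 106.243 = 310.277.
Under uncorrelated errors the observed covariances equal the true-score covariances, so only the own-variance terms attenuate.
True-score variance = [3²·6.2²·0.91 + 2²·4.2²·0.87] − 106.243 = 376.211 − 106.243 = 269.968.
Reliability = 269.968 / 310.277 = 0.870.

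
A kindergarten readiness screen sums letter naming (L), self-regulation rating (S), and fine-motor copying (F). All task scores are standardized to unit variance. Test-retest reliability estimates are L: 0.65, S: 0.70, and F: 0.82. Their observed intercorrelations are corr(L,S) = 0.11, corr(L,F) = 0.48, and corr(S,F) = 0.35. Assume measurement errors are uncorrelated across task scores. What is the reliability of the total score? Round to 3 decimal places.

0.830

Var(L+S+F) = 3 + 2·[0.11 + 0.48 + 0.35] = 3 + 1.88 = 4.88.
Because errors are independent across components, Cov(Tᵢ,Tⱼ) = Cov(Xᵢ,Xⱼ); the off-diagonal part of the true-score variance is the same as above.
True-score variance = [0.65 + 0.70 + 0.82] + 1.88 = 2.17 + 1.88 = 4.05.
Reliability = 4.05 / 4.88 = 0.830.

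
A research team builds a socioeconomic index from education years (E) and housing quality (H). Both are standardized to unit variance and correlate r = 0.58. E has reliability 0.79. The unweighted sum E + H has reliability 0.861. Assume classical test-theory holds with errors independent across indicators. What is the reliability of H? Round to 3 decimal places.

Var(E+H) = 2 + 2·0.58 = 3.160.
True-score variance = ρ_E + ρ_H + 2·0.58, so 0.861 = (0.79 + ρ_H + 1.16) / 3.160.
ρ_H = 0.861·3.160 − 0.79 − 1.16 = 0.771.

0.771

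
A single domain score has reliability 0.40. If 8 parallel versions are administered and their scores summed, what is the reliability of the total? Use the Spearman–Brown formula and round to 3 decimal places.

0.842

ρ_k = kρ / (1 + (k−1)ρ) = 8·0.40 / (1 + 7·0.40) = 3.200 / 3.800 = 0.842.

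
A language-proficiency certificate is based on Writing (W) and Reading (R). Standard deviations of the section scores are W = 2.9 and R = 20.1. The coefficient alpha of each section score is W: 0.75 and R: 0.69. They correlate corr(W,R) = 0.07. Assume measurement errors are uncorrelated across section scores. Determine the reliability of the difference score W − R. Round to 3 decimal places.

0.685

Var(W−R) = 2.9² + 20.1² − 2·2.9·20.1·0.07 = 412.42 − 8.1606 = 404.259.
With uncorrelated errors the cross-covariances are all true-score covariance, so they carry over unchanged; only the diagonal terms shrink to ρᵢσᵢ².
True-score variance = [2.9²·0.75 + 20.1²·0.69] − 8.1606 = 285.074 − 8.1606 = 276.914.
Reliability = 276.914 / 404.259 = 0.685.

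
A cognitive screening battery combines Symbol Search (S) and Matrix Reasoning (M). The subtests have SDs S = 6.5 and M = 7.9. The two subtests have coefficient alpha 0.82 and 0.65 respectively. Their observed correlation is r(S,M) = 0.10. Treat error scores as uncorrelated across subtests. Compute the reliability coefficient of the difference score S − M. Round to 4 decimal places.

0.6880

Var(S−M) = 6.5² + 7.9² − 2·6.5·7.9·0.10 = 104.66 − 10.27 = 94.39.
Under uncorrelated errors the observed covariances equal the true-score covariances, so only the own-variance terms attenuate.
True-score variance = [6.5²·0.82 + 7.9²·0.65] − 10.27 = 75.2115 − 10.27 = 64.9415.
Reliability = 64.9415 / 94.39 = 0.6880.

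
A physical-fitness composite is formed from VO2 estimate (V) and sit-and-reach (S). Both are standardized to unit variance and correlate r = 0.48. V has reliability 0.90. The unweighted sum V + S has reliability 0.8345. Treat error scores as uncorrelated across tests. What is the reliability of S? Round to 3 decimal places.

Var(V+S) = 2 + 2·0.48 = 2.960.
True-score variance = ρ_V + ρ_S + 2·0.48, so 0.8345 = (0.90 + ρ_S + 0.96) / 2.960.
ρ_S = 0.8345·2.960 − 0.90 − 0.96 = 0.610.

0.610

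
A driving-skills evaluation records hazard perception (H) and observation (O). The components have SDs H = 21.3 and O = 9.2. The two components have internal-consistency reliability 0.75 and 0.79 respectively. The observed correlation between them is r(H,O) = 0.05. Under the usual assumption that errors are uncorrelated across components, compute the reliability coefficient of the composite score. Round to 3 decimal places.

Var(H+O) = 21.3² + 9.2² + 2·[21.3·9.2·0.05] = 538.33 + 19.596 = 557.926.
Under uncorrelated errors the observed covariances equal the true-score covariances, so only the own-variance terms attenuate.
True-score variance = [21.3²·0.75 + 9.2²·0.79] + 19.596 = 407.133 + 19.596 = 426.729.
Reliability = 426.729 / 557.926 = 0.765.

0.765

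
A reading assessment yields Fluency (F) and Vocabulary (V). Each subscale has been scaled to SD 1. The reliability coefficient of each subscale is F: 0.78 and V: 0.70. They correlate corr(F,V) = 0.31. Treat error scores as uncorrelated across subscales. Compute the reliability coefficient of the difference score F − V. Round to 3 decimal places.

0.623

Var(F−V) = 1 + 1 − 2·0.31 = 2 − 0.62 = 1.38.
Because errors are independent across components, Cov(Tᵢ,Tⱼ) = Cov(Xᵢ,Xⱼ); the off-diagonal part of the true-score variance is the same as above.
True-score variance = [0.78 + 0.70] − 0.62 = 1.48 − 0.62 = 0.86.
Reliability = 0.86 / 1.38 = 0.623.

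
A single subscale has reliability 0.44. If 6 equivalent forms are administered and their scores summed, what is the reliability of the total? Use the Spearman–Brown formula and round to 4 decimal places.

0.8250

ρ_k = kρ / (1 + (k−1)ρ) = 6·0.44 / (1 + 5·0.44) = 2.640 / 3.200 = 0.8250.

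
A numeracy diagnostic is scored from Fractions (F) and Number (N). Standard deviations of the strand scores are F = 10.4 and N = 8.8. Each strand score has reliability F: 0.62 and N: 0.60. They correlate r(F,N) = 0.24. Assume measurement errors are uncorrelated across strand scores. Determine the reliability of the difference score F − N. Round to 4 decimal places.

Var(F−N) = 10.4² + 8.8² − 2·10.4·8.8·0.24 = 185.6 − 43.9296 = 141.67.
Because errors are independent across components, Cov(Tᵢ,Tⱼ) = Cov(Xᵢ,Xⱼ); the off-diagonal part of the true-score variance is the same as above.
True-score variance = [10.4²·0.62 + 8.8²·0.60] − 43.9296 = 113.523 − 43.9296 = 69.5936.
Reliability = 69.5936 / 141.67 = 0.4912.

0.4912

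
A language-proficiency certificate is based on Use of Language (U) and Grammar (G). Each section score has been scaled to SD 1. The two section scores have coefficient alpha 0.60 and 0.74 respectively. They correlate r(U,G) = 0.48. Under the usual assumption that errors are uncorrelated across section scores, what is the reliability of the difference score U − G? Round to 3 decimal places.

0.365

Var(U−G) = 1 + 1 − 2·0.48 = 2 − 0.96 = 1.04.
Under uncorrelated errors the observed covariances equal the true-score covariances, so only the own-variance terms attenuate.
True-score variance = [0.60 + 0.74] − 0.96 = 1.34 − 0.96 = 0.38.
Reliability = 0.38 / 1.04 = 0.365.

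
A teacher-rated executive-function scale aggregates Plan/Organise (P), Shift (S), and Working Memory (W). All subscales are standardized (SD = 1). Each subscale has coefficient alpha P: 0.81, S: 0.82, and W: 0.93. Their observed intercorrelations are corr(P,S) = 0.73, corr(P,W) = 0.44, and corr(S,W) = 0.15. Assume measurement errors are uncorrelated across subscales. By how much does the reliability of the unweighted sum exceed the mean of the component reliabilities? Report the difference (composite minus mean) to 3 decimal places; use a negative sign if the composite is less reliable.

0.069

Var(sum) = 3 + 2.64 = 5.64; true-score variance = 2.56 + 2.64 = 5.2; composite reliability = 0.9220.
Mean component reliability = 0.8533.
Difference = 0.9220 − 0.8533 = 0.069.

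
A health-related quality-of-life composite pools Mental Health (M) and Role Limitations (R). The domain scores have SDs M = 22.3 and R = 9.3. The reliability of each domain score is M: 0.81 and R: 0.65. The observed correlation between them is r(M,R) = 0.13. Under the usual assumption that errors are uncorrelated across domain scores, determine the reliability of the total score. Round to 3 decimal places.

0.804

Var(M+R) = 22.3² + 9.3² + 2·[22.3·9.3·0.13] = 583.78 + 53.9214 = 637.701.
Under uncorrelated errors the observed covariances equal the true-score covariances, so only the own-variance terms attenuate.
True-score variance = [22.3²·0.81 + 9.3²·0.65] + 53.9214 = 459.023 + 53.9214 = 512.945.
Reliability = 512.945 / 637.701 = 0.804.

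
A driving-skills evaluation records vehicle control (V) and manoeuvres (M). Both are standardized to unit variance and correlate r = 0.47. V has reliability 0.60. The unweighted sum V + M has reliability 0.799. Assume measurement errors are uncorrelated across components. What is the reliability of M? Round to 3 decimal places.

Var(V+M) = 2 + 2·0.47 = 2.940.
True-score variance = ρ_V + ρ_M + 2·0.47, so 0.799 = (0.60 + ρ_M + 0.94) / 2.940.
ρ_M = 0.799·2.940 − 0.60 − 0.94 = 0.809.

0.809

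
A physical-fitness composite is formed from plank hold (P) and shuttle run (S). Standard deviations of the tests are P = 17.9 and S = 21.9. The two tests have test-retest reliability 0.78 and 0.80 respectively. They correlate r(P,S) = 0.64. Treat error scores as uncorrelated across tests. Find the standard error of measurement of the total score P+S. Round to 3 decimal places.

Var(total) = 800.02 + 501.773 = 1301.79.
True-score variance = 633.608 + 501.773 = 1135.38, so reliability = 0.8722.
Error variance = 1301.79 − 1135.38 = 166.412; SEM = √166.412 = 12.900.

12.900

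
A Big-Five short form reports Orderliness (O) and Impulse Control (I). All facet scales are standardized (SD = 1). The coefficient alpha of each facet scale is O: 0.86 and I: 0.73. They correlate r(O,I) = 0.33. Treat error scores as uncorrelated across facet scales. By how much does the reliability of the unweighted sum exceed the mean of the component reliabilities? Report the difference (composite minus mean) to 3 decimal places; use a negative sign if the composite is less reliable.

Var(sum) = 2 + 0.66 = 2.66; true-score variance = 1.59 + 0.66 = 2.25; composite reliability = 0.8459.
Mean component reliability = 0.7950.
Difference = 0.8459 − 0.7950 = 0.051.

0.051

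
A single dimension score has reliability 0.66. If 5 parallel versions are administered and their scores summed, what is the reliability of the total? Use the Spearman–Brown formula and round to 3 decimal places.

0.907

ρ_k = kρ / (1 + (k−1)ρ) = 5·0.66 / (1 + 4·0.66) = 3.300 / 3.640 = 0.907.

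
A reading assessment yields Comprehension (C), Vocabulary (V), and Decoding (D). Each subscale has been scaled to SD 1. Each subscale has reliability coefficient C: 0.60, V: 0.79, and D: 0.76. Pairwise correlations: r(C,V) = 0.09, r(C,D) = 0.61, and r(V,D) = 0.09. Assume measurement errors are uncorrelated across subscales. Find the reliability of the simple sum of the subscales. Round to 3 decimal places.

0.814

Var(C+V+D) = 3 + 2·[0.09 + 0.61 + 0.09] = 3 + 1.58 = 4.58.
Because errors are independent across components, Cov(Tᵢ,Tⱼ) = Cov(Xᵢ,Xⱼ); the off-diagonal part of the true-score variance is the same as above.
True-score variance = [0.60 + 0.79 + 0.76] + 1.58 = 2.15 + 1.58 = 3.73.
Reliability = 3.73 / 4.58 = 0.814.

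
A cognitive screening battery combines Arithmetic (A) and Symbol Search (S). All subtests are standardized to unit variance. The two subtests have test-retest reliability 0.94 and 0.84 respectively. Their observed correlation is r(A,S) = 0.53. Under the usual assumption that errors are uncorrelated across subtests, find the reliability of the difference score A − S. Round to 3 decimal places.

Var(A−S) = 1 + 1 − 2·0.53 = 2 − 1.06 = 0.94.
Because errors are independent across components, Cov(Tᵢ,Tⱼ) = Cov(Xᵢ,Xⱼ); the off-diagonal part of the true-score variance is the same as above.
True-score variance = [0.94 + 0.84] − 1.06 = 1.78 − 1.06 = 0.72.
Reliability = 0.72 / 0.94 = 0.766.

0.766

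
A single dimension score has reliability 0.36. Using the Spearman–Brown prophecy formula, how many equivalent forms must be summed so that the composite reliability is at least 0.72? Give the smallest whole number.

5

k ≥ ρ*(1−ρ₁)/(ρ₁(1−ρ*)) = 0.72·0.64 / (0.36·0.28) = 4.571.
Smallest integer k = 5.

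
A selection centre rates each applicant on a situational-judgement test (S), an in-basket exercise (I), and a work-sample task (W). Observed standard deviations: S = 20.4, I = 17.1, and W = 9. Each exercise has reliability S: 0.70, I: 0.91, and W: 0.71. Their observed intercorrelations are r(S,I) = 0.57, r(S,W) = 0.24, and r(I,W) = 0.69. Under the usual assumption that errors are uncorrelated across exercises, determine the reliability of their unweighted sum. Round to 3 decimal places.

Var(S+I+W) = 20.4² + 17.1² + 9² + 2·[20.4·17.1·0.57 + 20.4·9·0.24 + 17.1·9·0.69] = 789.57 + 698.188 = 1487.76.
Under uncorrelated errors the observed covariances equal the true-score covariances, so only the own-variance terms attenuate.
True-score variance = [20.4²·0.70 + 17.1²·0.91 + 9²·0.71] + 698.188 = 614.915 + 698.188 = 1313.1.
Reliability = 1313.1 / 1487.76 = 0.883.

0.883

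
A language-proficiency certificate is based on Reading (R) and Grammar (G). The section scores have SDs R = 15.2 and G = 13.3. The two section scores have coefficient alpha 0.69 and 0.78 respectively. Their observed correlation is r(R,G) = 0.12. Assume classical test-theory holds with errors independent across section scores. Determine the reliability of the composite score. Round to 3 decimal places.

0.758

Var(R+G) = 15.2² + 13.3² + 2·[15.2·13.3·0.12] = 407.93 + 48.5184 = 456.448.
With uncorrelated errors the cross-covariances are all true-score covariance, so they carry over unchanged; only the diagonal terms shrink to ρᵢσᵢ².
True-score variance = [15.2²·0.69 + 13.3²·0.78] + 48.5184 = 297.392 + 48.5184 = 345.91.
Reliability = 345.91 / 456.448 = 0.758.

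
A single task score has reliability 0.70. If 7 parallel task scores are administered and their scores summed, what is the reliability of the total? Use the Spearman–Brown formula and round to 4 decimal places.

0.9423

ρ_k = kρ / (1 + (k−1)ρ) = 7·0.70 / (1 + 6·0.70) = 4.900 / 5.200 = 0.9423.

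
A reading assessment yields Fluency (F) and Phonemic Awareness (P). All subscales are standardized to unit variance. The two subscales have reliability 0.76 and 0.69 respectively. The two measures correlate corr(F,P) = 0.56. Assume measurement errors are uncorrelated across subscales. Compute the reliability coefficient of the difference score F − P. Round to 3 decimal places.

Var(F−P) = 1 + 1 − 2·0.56 = 2 − 1.12 = 0.88.
With uncorrelated errors the cross-covariances are all true-score covariance, so they carry over unchanged; only the diagonal terms shrink to ρᵢσᵢ².
True-score variance = [0.76 + 0.69] − 1.12 = 1.45 − 1.12 = 0.33.
Reliability = 0.33 / 0.88 = 0.375.

0.375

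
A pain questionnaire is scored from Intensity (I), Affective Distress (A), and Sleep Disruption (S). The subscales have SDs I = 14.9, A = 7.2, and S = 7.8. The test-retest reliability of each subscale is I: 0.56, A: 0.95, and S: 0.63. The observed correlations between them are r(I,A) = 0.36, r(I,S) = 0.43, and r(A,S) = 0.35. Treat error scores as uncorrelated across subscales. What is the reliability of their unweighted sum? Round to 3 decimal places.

0.777

Var(I+A+S) = 14.9² + 7.2² + 7.8² + 2·[14.9·7.2·0.36 + 14.9·7.8·0.43 + 7.2·7.8·0.35] = 334.69 + 216.503 = 551.193.
Under uncorrelated errors the observed covariances equal the true-score covariances, so only the own-variance terms attenuate.
True-score variance = [14.9²·0.56 + 7.2²·0.95 + 7.8²·0.63] + 216.503 = 211.903 + 216.503 = 428.406.
Reliability = 428.406 / 551.193 = 0.777.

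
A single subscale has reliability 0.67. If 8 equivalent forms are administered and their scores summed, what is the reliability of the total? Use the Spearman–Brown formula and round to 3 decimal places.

0.942

ρ_k = kρ / (1 + (k−1)ρ) = 8·0.67 / (1 + 7·0.67) = 5.360 / 5.690 = 0.942.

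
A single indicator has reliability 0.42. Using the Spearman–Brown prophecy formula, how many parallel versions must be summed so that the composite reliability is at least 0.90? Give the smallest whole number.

13

k ≥ ρ*(1−ρ₁)/(ρ₁(1−ρ*)) = 0.90·0.58 / (0.42·0.10) = 12.429.
Smallest integer k = 13.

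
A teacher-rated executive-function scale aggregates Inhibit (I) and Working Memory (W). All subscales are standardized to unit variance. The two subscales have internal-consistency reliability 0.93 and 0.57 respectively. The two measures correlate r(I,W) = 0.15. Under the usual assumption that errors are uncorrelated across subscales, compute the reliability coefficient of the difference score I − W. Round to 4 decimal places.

Var(I−W) = 1 + 1 − 2·0.15 = 2 − 0.3 = 1.7.
Under uncorrelated errors the observed covariances equal the true-score covariances, so only the own-variance terms attenuate.
True-score variance = [0.93 + 0.57] − 0.3 = 1.5 − 0.3 = 1.2.
Reliability = 1.2 / 1.7 = 0.7059.

0.7059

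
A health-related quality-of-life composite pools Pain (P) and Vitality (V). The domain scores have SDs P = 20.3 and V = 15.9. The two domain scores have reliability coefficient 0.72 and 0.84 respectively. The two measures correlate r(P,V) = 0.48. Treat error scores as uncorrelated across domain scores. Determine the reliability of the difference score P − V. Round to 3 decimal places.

Var(P−V) = 20.3² + 15.9² − 2·20.3·15.9·0.48 = 664.9 − 309.859 = 355.041.
Because errors are independent across components, Cov(Tᵢ,Tⱼ) = Cov(Xᵢ,Xⱼ); the off-diagonal part of the true-score variance is the same as above.
True-score variance = [20.3²·0.72 + 15.9²·0.84] − 309.859 = 509.065 − 309.859 = 199.206.
Reliability = 199.206 / 355.041 = 0.561.

0.561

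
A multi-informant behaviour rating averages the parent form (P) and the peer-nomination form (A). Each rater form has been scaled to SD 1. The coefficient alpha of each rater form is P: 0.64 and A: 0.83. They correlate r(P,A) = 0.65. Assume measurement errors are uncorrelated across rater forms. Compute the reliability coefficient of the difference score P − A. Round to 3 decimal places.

0.243

Var(P−A) = 1 + 1 − 2·0.65 = 2 − 1.3 = 0.7.
Because errors are independent across components, Cov(Tᵢ,Tⱼ) = Cov(Xᵢ,Xⱼ); the off-diagonal part of the true-score variance is the same as above.
True-score variance = [0.64 + 0.83] − 1.3 = 1.47 − 1.3 = 0.17.
Reliability = 0.17 / 0.7 = 0.243.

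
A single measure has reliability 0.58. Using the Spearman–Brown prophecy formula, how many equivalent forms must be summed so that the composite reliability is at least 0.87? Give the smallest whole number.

k ≥ ρ*(1−ρ₁)/(ρ₁(1−ρ*)) = 0.87·0.42 / (0.58·0.13) = 4.846.
Smallest integer k = 5.

5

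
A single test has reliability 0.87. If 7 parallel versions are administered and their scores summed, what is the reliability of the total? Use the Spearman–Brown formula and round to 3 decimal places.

0.979

ρ_k = kρ / (1 + (k−1)ρ) = 7·0.87 / (1 + 6·0.87) = 6.090 / 6.220 = 0.979.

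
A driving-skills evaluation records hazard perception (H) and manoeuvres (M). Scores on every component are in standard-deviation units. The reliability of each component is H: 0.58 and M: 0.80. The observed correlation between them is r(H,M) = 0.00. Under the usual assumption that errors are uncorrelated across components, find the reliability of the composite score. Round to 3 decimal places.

0.690

Var(H+M) = 2 + 2·[0.00] = 2 + 0 = 2.
Under uncorrelated errors the observed covariances equal the true-score covariances, so only the own-variance terms attenuate.
True-score variance = [0.58 + 0.80] + 0 = 1.38 + 0 = 1.38.
Reliability = 1.38 / 2 = 0.690.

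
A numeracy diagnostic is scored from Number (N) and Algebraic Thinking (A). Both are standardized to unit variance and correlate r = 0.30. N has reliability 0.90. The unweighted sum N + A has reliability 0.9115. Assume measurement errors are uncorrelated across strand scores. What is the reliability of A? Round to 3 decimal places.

Var(N+A) = 2 + 2·0.30 = 2.600.
True-score variance = ρ_N + ρ_A + 2·0.30, so 0.9115 = (0.90 + ρ_A + 0.60) / 2.600.
ρ_A = 0.9115·2.600 − 0.90 − 0.60 = 0.870.

0.870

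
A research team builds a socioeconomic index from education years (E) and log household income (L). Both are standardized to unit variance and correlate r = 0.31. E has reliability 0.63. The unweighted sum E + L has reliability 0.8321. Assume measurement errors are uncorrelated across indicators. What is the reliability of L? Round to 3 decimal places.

Var(E+L) = 2 + 2·0.31 = 2.620.
True-score variance = ρ_E + ρ_L + 2·0.31, so 0.8321 = (0.63 + ρ_L + 0.62) / 2.620.
ρ_L = 0.8321·2.620 − 0.63 − 0.62 = 0.930.

0.930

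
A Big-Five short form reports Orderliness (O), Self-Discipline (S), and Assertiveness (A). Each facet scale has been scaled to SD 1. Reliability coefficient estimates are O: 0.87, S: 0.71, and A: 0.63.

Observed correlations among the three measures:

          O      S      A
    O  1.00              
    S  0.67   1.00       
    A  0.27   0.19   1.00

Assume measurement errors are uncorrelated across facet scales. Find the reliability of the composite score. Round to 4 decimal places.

Var(O+S+A) = 3 + 2·[0.67 + 0.27 + 0.19] = 3 + 2.26 = 5.26.
Because errors are independent across components, Cov(Tᵢ,Tⱼ) = Cov(Xᵢ,Xⱼ); the off-diagonal part of the true-score variance is the same as above.
True-score variance = [0.87 + 0.71 + 0.63] + 2.26 = 2.21 + 2.26 = 4.47.
Reliability = 4.47 / 5.26 = 0.8498.

0.8498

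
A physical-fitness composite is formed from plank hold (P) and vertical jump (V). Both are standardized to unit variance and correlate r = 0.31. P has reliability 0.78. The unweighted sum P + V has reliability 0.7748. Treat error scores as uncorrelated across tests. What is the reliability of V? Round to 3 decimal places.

0.630

Var(P+V) = 2 + 2·0.31 = 2.620.
True-score variance = ρ_P + ρ_V + 2·0.31, so 0.7748 = (0.78 + ρ_V + 0.62) / 2.620.
ρ_V = 0.7748·2.620 − 0.78 − 0.62 = 0.630.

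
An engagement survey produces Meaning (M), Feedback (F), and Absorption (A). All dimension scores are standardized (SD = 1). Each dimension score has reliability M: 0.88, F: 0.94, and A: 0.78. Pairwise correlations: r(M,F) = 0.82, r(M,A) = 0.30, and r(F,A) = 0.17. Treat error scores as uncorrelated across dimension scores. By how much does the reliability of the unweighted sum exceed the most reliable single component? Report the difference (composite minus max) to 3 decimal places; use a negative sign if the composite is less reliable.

Var(sum) = 3 + 2.58 = 5.58; true-score variance = 2.6 + 2.58 = 5.18; composite reliability = 0.9283.
Max component reliability = 0.9400.
Difference = 0.9283 − 0.9400 = -0.012.

-0.012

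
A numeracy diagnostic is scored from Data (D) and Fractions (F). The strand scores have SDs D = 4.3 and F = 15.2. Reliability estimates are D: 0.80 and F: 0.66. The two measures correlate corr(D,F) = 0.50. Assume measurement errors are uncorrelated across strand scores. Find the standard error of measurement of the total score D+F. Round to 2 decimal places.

Var(total) = 249.53 + 65.36 = 314.89.
True-score variance = 167.278 + 65.36 = 232.638, so reliability = 0.7388.
Error variance = 314.89 − 232.638 = 82.2516; SEM = √82.2516 = 9.07.

9.07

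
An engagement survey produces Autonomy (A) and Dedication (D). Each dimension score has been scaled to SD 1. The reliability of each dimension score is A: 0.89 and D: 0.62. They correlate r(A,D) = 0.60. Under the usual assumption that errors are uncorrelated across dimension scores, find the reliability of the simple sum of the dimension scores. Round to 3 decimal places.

Var(A+D) = 2 + 2·[0.60] = 2 + 1.2 = 3.2.
Because errors are independent across components, Cov(Tᵢ,Tⱼ) = Cov(Xᵢ,Xⱼ); the off-diagonal part of the true-score variance is the same as above.
True-score variance = [0.89 + 0.62] + 1.2 = 1.51 + 1.2 = 2.71.
Reliability = 2.71 / 3.2 = 0.847.

0.847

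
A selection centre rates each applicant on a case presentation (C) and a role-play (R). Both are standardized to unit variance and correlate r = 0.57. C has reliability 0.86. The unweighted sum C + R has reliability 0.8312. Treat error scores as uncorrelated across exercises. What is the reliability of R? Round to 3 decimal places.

Var(C+R) = 2 + 2·0.57 = 3.140.
True-score variance = ρ_C + ρ_R + 2·0.57, so 0.8312 = (0.86 + ρ_R + 1.14) / 3.140.
ρ_R = 0.8312·3.140 − 0.86 − 1.14 = 0.610.

0.610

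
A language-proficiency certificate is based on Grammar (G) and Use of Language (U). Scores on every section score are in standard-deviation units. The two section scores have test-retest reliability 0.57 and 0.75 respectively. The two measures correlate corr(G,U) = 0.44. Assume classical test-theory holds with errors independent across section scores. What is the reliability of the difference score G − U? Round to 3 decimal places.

0.393

Var(G−U) = 1 + 1 − 2·0.44 = 2 − 0.88 = 1.12.
Under uncorrelated errors the observed covariances equal the true-score covariances, so only the own-variance terms attenuate.
True-score variance = [0.57 + 0.75] − 0.88 = 1.32 − 0.88 = 0.44.
Reliability = 0.44 / 1.12 = 0.393.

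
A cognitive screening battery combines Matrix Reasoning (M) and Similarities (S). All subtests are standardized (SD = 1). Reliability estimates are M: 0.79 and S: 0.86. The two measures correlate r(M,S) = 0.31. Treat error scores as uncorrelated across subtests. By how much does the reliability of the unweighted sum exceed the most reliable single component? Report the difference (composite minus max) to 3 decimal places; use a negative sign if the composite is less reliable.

0.006

Var(sum) = 2 + 0.62 = 2.62; true-score variance = 1.65 + 0.62 = 2.27; composite reliability = 0.8664.
Max component reliability = 0.8600.
Difference = 0.8664 − 0.8600 = 0.006.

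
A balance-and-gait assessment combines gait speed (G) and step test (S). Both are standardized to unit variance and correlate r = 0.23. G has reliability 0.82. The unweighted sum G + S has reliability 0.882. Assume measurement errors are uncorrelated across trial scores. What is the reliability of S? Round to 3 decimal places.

Var(G+S) = 2 + 2·0.23 = 2.460.
True-score variance = ρ_G + ρ_S + 2·0.23, so 0.882 = (0.82 + ρ_S + 0.46) / 2.460.
ρ_S = 0.882·2.460 − 0.82 − 0.46 = 0.890.

0.890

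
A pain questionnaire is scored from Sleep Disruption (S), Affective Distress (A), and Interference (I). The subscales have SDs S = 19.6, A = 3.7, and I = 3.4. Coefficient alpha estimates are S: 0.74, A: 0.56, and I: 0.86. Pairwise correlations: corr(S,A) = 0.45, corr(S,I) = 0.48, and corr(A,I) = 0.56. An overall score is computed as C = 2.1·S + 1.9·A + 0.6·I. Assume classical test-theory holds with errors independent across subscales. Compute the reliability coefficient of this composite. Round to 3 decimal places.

Var(C) = 2.1²·19.6² + 1.9²·3.7² + 0.6²·3.4² + 2·[3.99·19.6·3.7·0.45 + 1.26·19.6·3.4·0.48 + 1.14·3.7·3.4·0.56] = 1747.73 + 357.089 = 2104.82.
Under uncorrelated errors the observed covariances equal the true-score covariances, so only the own-variance terms attenuate.
True-score variance = [2.1²·19.6²·0.74 + 1.9²·3.7²·0.56 + 0.6²·3.4²·0.86] + 357.089 = 1284.92 + 357.089 = 1642.01.
Reliability = 1642.01 / 2104.82 = 0.780.

0.780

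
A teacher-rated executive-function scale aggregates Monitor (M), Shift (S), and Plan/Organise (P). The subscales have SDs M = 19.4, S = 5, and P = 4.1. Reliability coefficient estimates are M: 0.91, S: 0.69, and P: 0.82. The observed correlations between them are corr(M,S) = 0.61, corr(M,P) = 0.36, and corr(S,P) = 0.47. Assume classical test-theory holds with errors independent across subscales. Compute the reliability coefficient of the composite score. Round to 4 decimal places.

Var(M+S+P) = 19.4² + 5² + 4.1² + 2·[19.4·5·0.61 + 19.4·4.1·0.36 + 5·4.1·0.47] = 418.17 + 194.879 = 613.049.
Under uncorrelated errors the observed covariances equal the true-score covariances, so only the own-variance terms attenuate.
True-score variance = [19.4²·0.91 + 5²·0.69 + 4.1²·0.82] + 194.879 = 373.522 + 194.879 = 568.401.
Reliability = 568.401 / 613.049 = 0.9272.

0.9272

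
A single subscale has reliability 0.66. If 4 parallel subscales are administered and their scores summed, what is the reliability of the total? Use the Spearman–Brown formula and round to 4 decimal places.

ρ_k = kρ / (1 + (k−1)ρ) = 4·0.66 / (1 + 3·0.66) = 2.640 / 2.980 = 0.8859.

0.8859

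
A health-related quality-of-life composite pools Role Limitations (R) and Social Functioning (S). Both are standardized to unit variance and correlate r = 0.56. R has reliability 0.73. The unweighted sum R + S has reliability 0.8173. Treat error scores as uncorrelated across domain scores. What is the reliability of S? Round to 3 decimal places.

Var(R+S) = 2 + 2·0.56 = 3.120.
True-score variance = ρ_R + ρ_S + 2·0.56, so 0.8173 = (0.73 + ρ_S + 1.12) / 3.120.
ρ_S = 0.8173·3.120 − 0.73 − 1.12 = 0.700.

0.700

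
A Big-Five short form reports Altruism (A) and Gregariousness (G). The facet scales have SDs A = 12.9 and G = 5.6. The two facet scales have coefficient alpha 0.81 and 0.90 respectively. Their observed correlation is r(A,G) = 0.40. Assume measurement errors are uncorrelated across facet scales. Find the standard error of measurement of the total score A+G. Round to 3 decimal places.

5.895

Var(total) = 197.77 + 57.792 = 255.562.
True-score variance = 163.016 + 57.792 = 220.808, so reliability = 0.8640.
Error variance = 255.562 − 220.808 = 34.7539; SEM = √34.7539 = 5.895.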